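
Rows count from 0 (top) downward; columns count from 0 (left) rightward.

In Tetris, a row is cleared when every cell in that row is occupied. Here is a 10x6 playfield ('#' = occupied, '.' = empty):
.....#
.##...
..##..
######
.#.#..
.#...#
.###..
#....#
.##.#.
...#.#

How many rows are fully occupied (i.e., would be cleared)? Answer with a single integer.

Check each row:
  row 0: 5 empty cells -> not full
  row 1: 4 empty cells -> not full
  row 2: 4 empty cells -> not full
  row 3: 0 empty cells -> FULL (clear)
  row 4: 4 empty cells -> not full
  row 5: 4 empty cells -> not full
  row 6: 3 empty cells -> not full
  row 7: 4 empty cells -> not full
  row 8: 3 empty cells -> not full
  row 9: 4 empty cells -> not full
Total rows cleared: 1

Answer: 1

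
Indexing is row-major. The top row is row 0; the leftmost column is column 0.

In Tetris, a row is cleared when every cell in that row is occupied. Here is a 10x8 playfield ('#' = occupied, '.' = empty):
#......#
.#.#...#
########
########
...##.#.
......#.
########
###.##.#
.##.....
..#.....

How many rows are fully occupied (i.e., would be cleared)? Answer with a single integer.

Answer: 3

Derivation:
Check each row:
  row 0: 6 empty cells -> not full
  row 1: 5 empty cells -> not full
  row 2: 0 empty cells -> FULL (clear)
  row 3: 0 empty cells -> FULL (clear)
  row 4: 5 empty cells -> not full
  row 5: 7 empty cells -> not full
  row 6: 0 empty cells -> FULL (clear)
  row 7: 2 empty cells -> not full
  row 8: 6 empty cells -> not full
  row 9: 7 empty cells -> not full
Total rows cleared: 3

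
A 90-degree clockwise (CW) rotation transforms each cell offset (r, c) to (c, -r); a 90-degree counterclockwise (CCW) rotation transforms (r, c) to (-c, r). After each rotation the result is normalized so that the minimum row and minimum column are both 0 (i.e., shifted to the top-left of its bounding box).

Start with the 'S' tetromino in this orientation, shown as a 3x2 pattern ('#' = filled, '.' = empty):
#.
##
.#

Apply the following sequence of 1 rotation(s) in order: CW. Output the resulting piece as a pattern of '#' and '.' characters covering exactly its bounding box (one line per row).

Start:
#.
##
.#
After rotation 1 (CW):
.##
##.

Answer: .##
##.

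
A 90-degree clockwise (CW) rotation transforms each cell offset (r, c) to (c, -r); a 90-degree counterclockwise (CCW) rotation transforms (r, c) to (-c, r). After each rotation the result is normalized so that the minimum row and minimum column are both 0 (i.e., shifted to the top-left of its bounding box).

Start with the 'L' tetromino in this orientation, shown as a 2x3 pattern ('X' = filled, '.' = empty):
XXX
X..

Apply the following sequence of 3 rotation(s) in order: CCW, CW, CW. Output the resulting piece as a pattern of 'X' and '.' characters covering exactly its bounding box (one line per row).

Start:
XXX
X..
After rotation 1 (CCW):
X.
X.
XX
After rotation 2 (CW):
XXX
X..
After rotation 3 (CW):
XX
.X
.X

Answer: XX
.X
.X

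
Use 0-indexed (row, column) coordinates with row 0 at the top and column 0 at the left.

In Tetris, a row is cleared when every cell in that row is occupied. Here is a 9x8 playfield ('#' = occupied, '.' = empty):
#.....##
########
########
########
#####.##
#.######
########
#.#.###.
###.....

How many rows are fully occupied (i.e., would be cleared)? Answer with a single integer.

Check each row:
  row 0: 5 empty cells -> not full
  row 1: 0 empty cells -> FULL (clear)
  row 2: 0 empty cells -> FULL (clear)
  row 3: 0 empty cells -> FULL (clear)
  row 4: 1 empty cell -> not full
  row 5: 1 empty cell -> not full
  row 6: 0 empty cells -> FULL (clear)
  row 7: 3 empty cells -> not full
  row 8: 5 empty cells -> not full
Total rows cleared: 4

Answer: 4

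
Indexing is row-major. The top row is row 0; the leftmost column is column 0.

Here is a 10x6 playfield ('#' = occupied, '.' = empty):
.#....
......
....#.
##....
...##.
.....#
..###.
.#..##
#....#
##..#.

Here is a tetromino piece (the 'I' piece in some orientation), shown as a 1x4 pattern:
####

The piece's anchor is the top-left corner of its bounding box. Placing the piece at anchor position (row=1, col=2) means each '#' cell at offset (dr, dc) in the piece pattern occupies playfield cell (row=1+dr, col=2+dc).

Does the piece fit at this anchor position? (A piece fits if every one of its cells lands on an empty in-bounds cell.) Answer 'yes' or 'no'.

Check each piece cell at anchor (1, 2):
  offset (0,0) -> (1,2): empty -> OK
  offset (0,1) -> (1,3): empty -> OK
  offset (0,2) -> (1,4): empty -> OK
  offset (0,3) -> (1,5): empty -> OK
All cells valid: yes

Answer: yes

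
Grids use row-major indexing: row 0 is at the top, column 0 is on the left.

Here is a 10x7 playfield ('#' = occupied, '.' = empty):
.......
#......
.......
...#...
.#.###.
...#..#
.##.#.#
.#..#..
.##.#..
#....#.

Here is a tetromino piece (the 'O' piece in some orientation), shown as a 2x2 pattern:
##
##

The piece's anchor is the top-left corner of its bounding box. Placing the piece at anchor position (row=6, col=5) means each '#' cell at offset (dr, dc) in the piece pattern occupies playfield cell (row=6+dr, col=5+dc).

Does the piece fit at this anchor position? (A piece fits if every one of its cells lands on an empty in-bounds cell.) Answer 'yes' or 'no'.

Answer: no

Derivation:
Check each piece cell at anchor (6, 5):
  offset (0,0) -> (6,5): empty -> OK
  offset (0,1) -> (6,6): occupied ('#') -> FAIL
  offset (1,0) -> (7,5): empty -> OK
  offset (1,1) -> (7,6): empty -> OK
All cells valid: no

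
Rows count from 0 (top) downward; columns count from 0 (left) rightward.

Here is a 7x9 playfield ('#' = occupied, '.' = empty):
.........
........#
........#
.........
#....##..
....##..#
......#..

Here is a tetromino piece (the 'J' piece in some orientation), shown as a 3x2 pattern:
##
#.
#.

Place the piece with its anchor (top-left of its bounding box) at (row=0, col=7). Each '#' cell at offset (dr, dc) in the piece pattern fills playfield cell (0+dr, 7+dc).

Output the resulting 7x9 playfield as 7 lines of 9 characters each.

Fill (0+0,7+0) = (0,7)
Fill (0+0,7+1) = (0,8)
Fill (0+1,7+0) = (1,7)
Fill (0+2,7+0) = (2,7)

Answer: .......##
.......##
.......##
.........
#....##..
....##..#
......#..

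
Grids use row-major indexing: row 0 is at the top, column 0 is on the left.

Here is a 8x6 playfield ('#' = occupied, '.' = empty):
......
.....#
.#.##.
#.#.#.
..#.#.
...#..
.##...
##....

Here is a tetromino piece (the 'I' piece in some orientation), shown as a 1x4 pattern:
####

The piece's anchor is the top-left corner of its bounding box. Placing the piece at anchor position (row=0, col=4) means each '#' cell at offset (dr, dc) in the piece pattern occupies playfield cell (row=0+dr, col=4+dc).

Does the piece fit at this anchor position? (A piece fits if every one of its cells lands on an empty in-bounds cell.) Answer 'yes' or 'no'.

Answer: no

Derivation:
Check each piece cell at anchor (0, 4):
  offset (0,0) -> (0,4): empty -> OK
  offset (0,1) -> (0,5): empty -> OK
  offset (0,2) -> (0,6): out of bounds -> FAIL
  offset (0,3) -> (0,7): out of bounds -> FAIL
All cells valid: no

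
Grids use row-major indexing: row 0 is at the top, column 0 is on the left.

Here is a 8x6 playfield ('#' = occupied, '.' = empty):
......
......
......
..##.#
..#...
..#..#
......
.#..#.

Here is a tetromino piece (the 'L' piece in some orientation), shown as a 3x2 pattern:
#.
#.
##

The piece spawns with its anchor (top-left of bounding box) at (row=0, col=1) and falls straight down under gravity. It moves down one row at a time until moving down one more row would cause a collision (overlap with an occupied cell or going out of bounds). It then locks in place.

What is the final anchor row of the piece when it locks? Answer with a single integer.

Answer: 0

Derivation:
Spawn at (row=0, col=1). Try each row:
  row 0: fits
  row 1: blocked -> lock at row 0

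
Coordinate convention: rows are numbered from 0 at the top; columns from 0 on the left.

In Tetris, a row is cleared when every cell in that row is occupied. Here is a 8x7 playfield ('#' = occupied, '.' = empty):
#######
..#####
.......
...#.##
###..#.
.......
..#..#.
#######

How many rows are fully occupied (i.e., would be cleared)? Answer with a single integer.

Answer: 2

Derivation:
Check each row:
  row 0: 0 empty cells -> FULL (clear)
  row 1: 2 empty cells -> not full
  row 2: 7 empty cells -> not full
  row 3: 4 empty cells -> not full
  row 4: 3 empty cells -> not full
  row 5: 7 empty cells -> not full
  row 6: 5 empty cells -> not full
  row 7: 0 empty cells -> FULL (clear)
Total rows cleared: 2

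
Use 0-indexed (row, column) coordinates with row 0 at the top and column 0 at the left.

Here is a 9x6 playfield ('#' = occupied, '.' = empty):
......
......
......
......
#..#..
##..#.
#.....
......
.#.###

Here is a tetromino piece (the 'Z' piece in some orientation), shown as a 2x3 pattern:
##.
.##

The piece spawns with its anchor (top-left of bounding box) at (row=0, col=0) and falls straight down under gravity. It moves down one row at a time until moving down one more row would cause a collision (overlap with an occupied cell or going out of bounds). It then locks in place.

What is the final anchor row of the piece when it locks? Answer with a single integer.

Answer: 3

Derivation:
Spawn at (row=0, col=0). Try each row:
  row 0: fits
  row 1: fits
  row 2: fits
  row 3: fits
  row 4: blocked -> lock at row 3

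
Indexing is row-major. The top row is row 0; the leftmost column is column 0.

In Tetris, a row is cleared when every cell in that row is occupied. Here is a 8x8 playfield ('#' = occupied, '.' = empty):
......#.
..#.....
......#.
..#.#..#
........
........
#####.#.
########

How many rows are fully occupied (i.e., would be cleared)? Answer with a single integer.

Answer: 1

Derivation:
Check each row:
  row 0: 7 empty cells -> not full
  row 1: 7 empty cells -> not full
  row 2: 7 empty cells -> not full
  row 3: 5 empty cells -> not full
  row 4: 8 empty cells -> not full
  row 5: 8 empty cells -> not full
  row 6: 2 empty cells -> not full
  row 7: 0 empty cells -> FULL (clear)
Total rows cleared: 1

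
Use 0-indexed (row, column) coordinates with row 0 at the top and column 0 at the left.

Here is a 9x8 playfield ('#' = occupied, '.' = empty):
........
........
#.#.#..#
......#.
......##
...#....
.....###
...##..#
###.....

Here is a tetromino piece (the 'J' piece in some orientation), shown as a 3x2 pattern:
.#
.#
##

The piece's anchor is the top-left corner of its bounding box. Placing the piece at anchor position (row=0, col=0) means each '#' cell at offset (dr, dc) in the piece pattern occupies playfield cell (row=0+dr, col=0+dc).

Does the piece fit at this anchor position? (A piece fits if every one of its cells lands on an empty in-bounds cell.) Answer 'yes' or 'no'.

Check each piece cell at anchor (0, 0):
  offset (0,1) -> (0,1): empty -> OK
  offset (1,1) -> (1,1): empty -> OK
  offset (2,0) -> (2,0): occupied ('#') -> FAIL
  offset (2,1) -> (2,1): empty -> OK
All cells valid: no

Answer: no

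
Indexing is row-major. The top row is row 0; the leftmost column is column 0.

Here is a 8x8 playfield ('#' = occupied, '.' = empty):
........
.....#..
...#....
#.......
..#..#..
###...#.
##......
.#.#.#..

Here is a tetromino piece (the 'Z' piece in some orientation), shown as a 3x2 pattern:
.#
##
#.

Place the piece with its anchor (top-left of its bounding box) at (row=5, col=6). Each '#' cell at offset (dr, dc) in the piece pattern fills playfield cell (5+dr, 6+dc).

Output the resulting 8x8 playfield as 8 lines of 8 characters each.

Fill (5+0,6+1) = (5,7)
Fill (5+1,6+0) = (6,6)
Fill (5+1,6+1) = (6,7)
Fill (5+2,6+0) = (7,6)

Answer: ........
.....#..
...#....
#.......
..#..#..
###...##
##....##
.#.#.##.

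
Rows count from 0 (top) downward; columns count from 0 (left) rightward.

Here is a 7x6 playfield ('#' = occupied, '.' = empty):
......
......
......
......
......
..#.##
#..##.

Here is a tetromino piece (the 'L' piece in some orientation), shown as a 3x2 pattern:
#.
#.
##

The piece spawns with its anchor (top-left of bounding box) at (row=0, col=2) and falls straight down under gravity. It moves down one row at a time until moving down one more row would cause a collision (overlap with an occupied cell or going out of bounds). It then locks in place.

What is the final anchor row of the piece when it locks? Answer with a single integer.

Answer: 2

Derivation:
Spawn at (row=0, col=2). Try each row:
  row 0: fits
  row 1: fits
  row 2: fits
  row 3: blocked -> lock at row 2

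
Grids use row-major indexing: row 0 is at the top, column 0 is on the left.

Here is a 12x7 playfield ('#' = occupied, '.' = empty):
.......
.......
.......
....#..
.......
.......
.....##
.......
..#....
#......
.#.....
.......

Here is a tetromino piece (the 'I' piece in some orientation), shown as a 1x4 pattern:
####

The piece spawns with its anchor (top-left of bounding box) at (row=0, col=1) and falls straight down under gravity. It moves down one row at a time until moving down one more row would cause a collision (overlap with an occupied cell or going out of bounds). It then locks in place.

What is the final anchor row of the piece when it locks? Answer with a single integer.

Answer: 2

Derivation:
Spawn at (row=0, col=1). Try each row:
  row 0: fits
  row 1: fits
  row 2: fits
  row 3: blocked -> lock at row 2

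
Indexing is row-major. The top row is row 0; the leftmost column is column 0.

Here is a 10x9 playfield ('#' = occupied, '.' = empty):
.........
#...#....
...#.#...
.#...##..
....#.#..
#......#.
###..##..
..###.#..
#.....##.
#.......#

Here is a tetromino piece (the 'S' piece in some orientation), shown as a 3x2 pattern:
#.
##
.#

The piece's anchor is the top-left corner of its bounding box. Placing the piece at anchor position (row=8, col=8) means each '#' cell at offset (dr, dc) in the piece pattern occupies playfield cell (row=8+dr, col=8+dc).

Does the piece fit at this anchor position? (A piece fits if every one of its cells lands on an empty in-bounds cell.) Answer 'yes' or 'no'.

Check each piece cell at anchor (8, 8):
  offset (0,0) -> (8,8): empty -> OK
  offset (1,0) -> (9,8): occupied ('#') -> FAIL
  offset (1,1) -> (9,9): out of bounds -> FAIL
  offset (2,1) -> (10,9): out of bounds -> FAIL
All cells valid: no

Answer: no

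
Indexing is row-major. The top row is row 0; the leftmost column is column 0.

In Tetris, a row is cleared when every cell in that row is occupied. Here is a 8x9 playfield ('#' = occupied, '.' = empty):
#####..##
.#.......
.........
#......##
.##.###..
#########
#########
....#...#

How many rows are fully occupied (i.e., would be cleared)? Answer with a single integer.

Check each row:
  row 0: 2 empty cells -> not full
  row 1: 8 empty cells -> not full
  row 2: 9 empty cells -> not full
  row 3: 6 empty cells -> not full
  row 4: 4 empty cells -> not full
  row 5: 0 empty cells -> FULL (clear)
  row 6: 0 empty cells -> FULL (clear)
  row 7: 7 empty cells -> not full
Total rows cleared: 2

Answer: 2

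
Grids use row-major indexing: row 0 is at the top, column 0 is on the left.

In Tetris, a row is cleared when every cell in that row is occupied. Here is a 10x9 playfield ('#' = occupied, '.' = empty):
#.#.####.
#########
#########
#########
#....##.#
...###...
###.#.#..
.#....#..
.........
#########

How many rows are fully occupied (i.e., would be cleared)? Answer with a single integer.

Answer: 4

Derivation:
Check each row:
  row 0: 3 empty cells -> not full
  row 1: 0 empty cells -> FULL (clear)
  row 2: 0 empty cells -> FULL (clear)
  row 3: 0 empty cells -> FULL (clear)
  row 4: 5 empty cells -> not full
  row 5: 6 empty cells -> not full
  row 6: 4 empty cells -> not full
  row 7: 7 empty cells -> not full
  row 8: 9 empty cells -> not full
  row 9: 0 empty cells -> FULL (clear)
Total rows cleared: 4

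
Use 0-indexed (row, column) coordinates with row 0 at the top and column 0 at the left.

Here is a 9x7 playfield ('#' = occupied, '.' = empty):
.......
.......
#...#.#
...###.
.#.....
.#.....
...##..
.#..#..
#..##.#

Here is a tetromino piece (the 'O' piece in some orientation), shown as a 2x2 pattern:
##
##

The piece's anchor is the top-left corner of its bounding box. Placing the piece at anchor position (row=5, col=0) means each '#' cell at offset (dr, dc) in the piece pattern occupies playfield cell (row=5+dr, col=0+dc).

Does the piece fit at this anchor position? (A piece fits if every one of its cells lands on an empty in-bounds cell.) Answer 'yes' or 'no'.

Answer: no

Derivation:
Check each piece cell at anchor (5, 0):
  offset (0,0) -> (5,0): empty -> OK
  offset (0,1) -> (5,1): occupied ('#') -> FAIL
  offset (1,0) -> (6,0): empty -> OK
  offset (1,1) -> (6,1): empty -> OK
All cells valid: no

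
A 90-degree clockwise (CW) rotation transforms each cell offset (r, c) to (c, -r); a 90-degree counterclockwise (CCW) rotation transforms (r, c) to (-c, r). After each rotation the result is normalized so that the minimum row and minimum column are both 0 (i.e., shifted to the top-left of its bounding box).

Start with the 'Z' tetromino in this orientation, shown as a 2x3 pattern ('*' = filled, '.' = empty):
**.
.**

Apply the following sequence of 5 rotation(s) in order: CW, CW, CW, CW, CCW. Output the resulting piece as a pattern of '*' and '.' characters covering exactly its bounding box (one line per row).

Answer: .*
**
*.

Derivation:
Start:
**.
.**
After rotation 1 (CW):
.*
**
*.
After rotation 2 (CW):
**.
.**
After rotation 3 (CW):
.*
**
*.
After rotation 4 (CW):
**.
.**
After rotation 5 (CCW):
.*
**
*.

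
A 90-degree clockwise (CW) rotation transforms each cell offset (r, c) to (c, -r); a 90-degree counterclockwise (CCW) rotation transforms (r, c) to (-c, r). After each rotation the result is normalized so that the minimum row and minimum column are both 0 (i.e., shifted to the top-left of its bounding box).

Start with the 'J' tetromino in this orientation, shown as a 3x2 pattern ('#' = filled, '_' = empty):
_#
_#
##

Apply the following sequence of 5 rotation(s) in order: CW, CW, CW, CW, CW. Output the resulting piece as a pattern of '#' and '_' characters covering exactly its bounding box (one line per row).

Answer: #__
###

Derivation:
Start:
_#
_#
##
After rotation 1 (CW):
#__
###
After rotation 2 (CW):
##
#_
#_
After rotation 3 (CW):
###
__#
After rotation 4 (CW):
_#
_#
##
After rotation 5 (CW):
#__
###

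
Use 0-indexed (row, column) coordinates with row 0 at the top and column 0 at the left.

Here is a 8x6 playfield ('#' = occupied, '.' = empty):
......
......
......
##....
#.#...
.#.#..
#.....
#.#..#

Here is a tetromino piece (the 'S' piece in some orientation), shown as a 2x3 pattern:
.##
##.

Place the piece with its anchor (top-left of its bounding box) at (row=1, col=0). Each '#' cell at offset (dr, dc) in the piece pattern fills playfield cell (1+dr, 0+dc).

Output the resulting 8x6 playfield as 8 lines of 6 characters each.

Answer: ......
.##...
##....
##....
#.#...
.#.#..
#.....
#.#..#

Derivation:
Fill (1+0,0+1) = (1,1)
Fill (1+0,0+2) = (1,2)
Fill (1+1,0+0) = (2,0)
Fill (1+1,0+1) = (2,1)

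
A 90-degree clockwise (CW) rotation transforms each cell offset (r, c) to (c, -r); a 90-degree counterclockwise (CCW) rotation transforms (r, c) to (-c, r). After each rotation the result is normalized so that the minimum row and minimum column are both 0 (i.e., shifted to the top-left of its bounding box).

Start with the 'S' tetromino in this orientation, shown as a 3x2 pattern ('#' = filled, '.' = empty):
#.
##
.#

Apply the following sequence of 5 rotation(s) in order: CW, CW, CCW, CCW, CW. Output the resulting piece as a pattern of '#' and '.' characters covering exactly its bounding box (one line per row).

Start:
#.
##
.#
After rotation 1 (CW):
.##
##.
After rotation 2 (CW):
#.
##
.#
After rotation 3 (CCW):
.##
##.
After rotation 4 (CCW):
#.
##
.#
After rotation 5 (CW):
.##
##.

Answer: .##
##.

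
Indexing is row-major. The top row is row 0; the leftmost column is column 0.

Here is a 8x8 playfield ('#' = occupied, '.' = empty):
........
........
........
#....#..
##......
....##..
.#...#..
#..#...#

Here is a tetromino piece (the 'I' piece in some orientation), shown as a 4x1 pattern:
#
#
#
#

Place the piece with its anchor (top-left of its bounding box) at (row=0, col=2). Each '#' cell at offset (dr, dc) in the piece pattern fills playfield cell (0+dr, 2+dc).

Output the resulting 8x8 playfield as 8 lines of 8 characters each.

Answer: ..#.....
..#.....
..#.....
#.#..#..
##......
....##..
.#...#..
#..#...#

Derivation:
Fill (0+0,2+0) = (0,2)
Fill (0+1,2+0) = (1,2)
Fill (0+2,2+0) = (2,2)
Fill (0+3,2+0) = (3,2)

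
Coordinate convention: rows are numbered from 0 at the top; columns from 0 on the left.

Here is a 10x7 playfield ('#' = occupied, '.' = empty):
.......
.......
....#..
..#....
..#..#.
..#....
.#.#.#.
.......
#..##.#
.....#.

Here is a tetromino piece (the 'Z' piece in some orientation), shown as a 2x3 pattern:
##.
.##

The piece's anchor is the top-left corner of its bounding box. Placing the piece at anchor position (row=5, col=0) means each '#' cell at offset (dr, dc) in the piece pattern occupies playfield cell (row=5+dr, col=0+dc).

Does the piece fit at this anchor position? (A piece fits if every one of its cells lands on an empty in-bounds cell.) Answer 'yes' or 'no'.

Answer: no

Derivation:
Check each piece cell at anchor (5, 0):
  offset (0,0) -> (5,0): empty -> OK
  offset (0,1) -> (5,1): empty -> OK
  offset (1,1) -> (6,1): occupied ('#') -> FAIL
  offset (1,2) -> (6,2): empty -> OK
All cells valid: no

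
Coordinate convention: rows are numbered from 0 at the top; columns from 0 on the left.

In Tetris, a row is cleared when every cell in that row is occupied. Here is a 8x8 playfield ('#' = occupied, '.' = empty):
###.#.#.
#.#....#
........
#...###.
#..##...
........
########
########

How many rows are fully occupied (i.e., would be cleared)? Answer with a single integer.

Check each row:
  row 0: 3 empty cells -> not full
  row 1: 5 empty cells -> not full
  row 2: 8 empty cells -> not full
  row 3: 4 empty cells -> not full
  row 4: 5 empty cells -> not full
  row 5: 8 empty cells -> not full
  row 6: 0 empty cells -> FULL (clear)
  row 7: 0 empty cells -> FULL (clear)
Total rows cleared: 2

Answer: 2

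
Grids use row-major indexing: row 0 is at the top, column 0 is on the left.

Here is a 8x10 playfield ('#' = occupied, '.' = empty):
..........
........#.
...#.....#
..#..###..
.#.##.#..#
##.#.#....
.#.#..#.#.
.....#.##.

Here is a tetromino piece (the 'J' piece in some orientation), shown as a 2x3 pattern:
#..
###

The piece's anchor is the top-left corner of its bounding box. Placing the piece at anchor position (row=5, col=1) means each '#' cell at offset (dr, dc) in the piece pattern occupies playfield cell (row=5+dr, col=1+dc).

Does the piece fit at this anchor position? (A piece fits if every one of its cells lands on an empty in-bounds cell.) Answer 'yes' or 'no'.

Answer: no

Derivation:
Check each piece cell at anchor (5, 1):
  offset (0,0) -> (5,1): occupied ('#') -> FAIL
  offset (1,0) -> (6,1): occupied ('#') -> FAIL
  offset (1,1) -> (6,2): empty -> OK
  offset (1,2) -> (6,3): occupied ('#') -> FAIL
All cells valid: no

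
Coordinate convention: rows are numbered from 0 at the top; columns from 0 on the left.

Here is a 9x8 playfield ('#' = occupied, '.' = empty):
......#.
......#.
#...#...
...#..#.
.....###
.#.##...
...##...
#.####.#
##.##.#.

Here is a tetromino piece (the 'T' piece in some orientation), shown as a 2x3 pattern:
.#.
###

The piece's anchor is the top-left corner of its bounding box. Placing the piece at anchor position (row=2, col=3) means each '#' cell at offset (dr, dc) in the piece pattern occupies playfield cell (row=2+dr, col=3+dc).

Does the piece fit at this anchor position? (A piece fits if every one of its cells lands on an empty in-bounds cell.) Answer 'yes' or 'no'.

Answer: no

Derivation:
Check each piece cell at anchor (2, 3):
  offset (0,1) -> (2,4): occupied ('#') -> FAIL
  offset (1,0) -> (3,3): occupied ('#') -> FAIL
  offset (1,1) -> (3,4): empty -> OK
  offset (1,2) -> (3,5): empty -> OK
All cells valid: no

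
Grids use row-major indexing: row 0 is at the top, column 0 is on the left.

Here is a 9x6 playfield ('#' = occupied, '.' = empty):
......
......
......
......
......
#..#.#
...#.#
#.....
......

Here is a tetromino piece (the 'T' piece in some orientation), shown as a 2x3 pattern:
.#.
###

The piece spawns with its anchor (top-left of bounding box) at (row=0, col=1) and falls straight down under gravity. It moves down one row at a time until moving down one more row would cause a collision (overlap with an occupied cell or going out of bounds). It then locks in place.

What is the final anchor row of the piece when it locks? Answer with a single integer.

Spawn at (row=0, col=1). Try each row:
  row 0: fits
  row 1: fits
  row 2: fits
  row 3: fits
  row 4: blocked -> lock at row 3

Answer: 3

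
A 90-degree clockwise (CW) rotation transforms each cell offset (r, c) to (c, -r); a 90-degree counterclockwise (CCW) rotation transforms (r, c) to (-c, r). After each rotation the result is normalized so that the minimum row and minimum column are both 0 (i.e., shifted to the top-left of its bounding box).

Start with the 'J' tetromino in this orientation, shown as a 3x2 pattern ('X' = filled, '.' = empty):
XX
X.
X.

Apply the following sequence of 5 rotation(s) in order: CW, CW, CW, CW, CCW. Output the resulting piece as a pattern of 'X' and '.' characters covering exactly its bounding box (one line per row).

Start:
XX
X.
X.
After rotation 1 (CW):
XXX
..X
After rotation 2 (CW):
.X
.X
XX
After rotation 3 (CW):
X..
XXX
After rotation 4 (CW):
XX
X.
X.
After rotation 5 (CCW):
X..
XXX

Answer: X..
XXX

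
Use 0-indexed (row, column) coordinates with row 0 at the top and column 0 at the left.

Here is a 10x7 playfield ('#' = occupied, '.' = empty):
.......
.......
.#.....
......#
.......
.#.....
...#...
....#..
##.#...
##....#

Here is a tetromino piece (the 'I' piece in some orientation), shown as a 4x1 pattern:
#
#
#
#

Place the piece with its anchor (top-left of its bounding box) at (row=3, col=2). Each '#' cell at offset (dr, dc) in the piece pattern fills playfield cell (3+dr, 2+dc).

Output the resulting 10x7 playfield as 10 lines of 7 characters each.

Answer: .......
.......
.#.....
..#...#
..#....
.##....
..##...
....#..
##.#...
##....#

Derivation:
Fill (3+0,2+0) = (3,2)
Fill (3+1,2+0) = (4,2)
Fill (3+2,2+0) = (5,2)
Fill (3+3,2+0) = (6,2)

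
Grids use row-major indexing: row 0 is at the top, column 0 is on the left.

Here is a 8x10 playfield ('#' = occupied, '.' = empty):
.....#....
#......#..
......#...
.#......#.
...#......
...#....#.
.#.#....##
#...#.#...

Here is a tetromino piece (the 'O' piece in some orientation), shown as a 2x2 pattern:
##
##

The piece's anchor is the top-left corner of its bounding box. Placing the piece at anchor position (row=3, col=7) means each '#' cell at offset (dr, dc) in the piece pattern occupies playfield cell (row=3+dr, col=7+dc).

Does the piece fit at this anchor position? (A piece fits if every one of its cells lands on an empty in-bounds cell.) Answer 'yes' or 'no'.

Answer: no

Derivation:
Check each piece cell at anchor (3, 7):
  offset (0,0) -> (3,7): empty -> OK
  offset (0,1) -> (3,8): occupied ('#') -> FAIL
  offset (1,0) -> (4,7): empty -> OK
  offset (1,1) -> (4,8): empty -> OK
All cells valid: no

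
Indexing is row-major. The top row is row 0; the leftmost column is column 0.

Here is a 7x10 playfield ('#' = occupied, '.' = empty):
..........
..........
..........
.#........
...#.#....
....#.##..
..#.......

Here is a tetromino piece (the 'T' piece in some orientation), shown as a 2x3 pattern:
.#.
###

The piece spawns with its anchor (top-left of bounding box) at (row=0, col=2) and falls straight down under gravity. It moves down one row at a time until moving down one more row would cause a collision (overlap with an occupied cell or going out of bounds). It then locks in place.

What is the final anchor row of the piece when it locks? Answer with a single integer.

Spawn at (row=0, col=2). Try each row:
  row 0: fits
  row 1: fits
  row 2: fits
  row 3: blocked -> lock at row 2

Answer: 2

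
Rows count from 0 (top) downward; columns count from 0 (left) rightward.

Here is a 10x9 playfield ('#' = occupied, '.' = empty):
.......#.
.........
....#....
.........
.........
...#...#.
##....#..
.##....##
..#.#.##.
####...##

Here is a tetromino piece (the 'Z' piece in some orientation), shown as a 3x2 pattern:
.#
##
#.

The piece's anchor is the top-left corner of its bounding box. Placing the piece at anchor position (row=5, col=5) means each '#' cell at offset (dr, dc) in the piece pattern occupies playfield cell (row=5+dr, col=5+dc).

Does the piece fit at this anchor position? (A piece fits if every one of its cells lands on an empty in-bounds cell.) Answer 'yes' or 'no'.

Answer: no

Derivation:
Check each piece cell at anchor (5, 5):
  offset (0,1) -> (5,6): empty -> OK
  offset (1,0) -> (6,5): empty -> OK
  offset (1,1) -> (6,6): occupied ('#') -> FAIL
  offset (2,0) -> (7,5): empty -> OK
All cells valid: no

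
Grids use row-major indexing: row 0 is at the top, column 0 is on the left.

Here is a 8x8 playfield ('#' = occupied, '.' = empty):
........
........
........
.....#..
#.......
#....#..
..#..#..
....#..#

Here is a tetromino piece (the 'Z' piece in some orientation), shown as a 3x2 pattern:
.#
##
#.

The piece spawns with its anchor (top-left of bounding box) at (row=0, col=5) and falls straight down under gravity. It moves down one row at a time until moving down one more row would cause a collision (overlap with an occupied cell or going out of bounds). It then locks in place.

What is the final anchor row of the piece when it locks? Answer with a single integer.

Answer: 0

Derivation:
Spawn at (row=0, col=5). Try each row:
  row 0: fits
  row 1: blocked -> lock at row 0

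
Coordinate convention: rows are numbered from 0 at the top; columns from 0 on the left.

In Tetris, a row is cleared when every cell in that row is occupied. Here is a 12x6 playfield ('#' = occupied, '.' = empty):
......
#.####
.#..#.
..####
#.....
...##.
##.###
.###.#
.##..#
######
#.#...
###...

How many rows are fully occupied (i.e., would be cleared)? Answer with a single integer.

Answer: 1

Derivation:
Check each row:
  row 0: 6 empty cells -> not full
  row 1: 1 empty cell -> not full
  row 2: 4 empty cells -> not full
  row 3: 2 empty cells -> not full
  row 4: 5 empty cells -> not full
  row 5: 4 empty cells -> not full
  row 6: 1 empty cell -> not full
  row 7: 2 empty cells -> not full
  row 8: 3 empty cells -> not full
  row 9: 0 empty cells -> FULL (clear)
  row 10: 4 empty cells -> not full
  row 11: 3 empty cells -> not full
Total rows cleared: 1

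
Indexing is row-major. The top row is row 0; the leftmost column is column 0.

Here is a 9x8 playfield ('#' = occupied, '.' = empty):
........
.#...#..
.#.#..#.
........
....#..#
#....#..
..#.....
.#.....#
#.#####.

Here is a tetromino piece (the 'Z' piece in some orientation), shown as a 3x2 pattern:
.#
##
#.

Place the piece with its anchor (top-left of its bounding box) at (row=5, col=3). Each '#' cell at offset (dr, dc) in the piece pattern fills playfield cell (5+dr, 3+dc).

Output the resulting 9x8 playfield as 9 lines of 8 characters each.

Fill (5+0,3+1) = (5,4)
Fill (5+1,3+0) = (6,3)
Fill (5+1,3+1) = (6,4)
Fill (5+2,3+0) = (7,3)

Answer: ........
.#...#..
.#.#..#.
........
....#..#
#...##..
..###...
.#.#...#
#.#####.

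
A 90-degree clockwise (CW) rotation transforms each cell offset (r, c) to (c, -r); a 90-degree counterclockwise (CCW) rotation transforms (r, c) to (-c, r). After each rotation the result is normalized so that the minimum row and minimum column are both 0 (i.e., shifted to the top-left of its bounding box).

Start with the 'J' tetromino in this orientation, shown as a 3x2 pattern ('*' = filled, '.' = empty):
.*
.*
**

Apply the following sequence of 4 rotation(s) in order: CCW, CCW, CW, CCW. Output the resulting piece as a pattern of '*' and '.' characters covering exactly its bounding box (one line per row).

Start:
.*
.*
**
After rotation 1 (CCW):
***
..*
After rotation 2 (CCW):
**
*.
*.
After rotation 3 (CW):
***
..*
After rotation 4 (CCW):
**
*.
*.

Answer: **
*.
*.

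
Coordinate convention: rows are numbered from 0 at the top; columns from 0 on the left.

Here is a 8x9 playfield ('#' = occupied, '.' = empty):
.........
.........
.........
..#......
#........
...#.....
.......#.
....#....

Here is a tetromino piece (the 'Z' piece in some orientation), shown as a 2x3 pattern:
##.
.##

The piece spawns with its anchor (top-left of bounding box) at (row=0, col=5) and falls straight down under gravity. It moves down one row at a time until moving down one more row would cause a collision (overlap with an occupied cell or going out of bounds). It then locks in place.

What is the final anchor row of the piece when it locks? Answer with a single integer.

Answer: 4

Derivation:
Spawn at (row=0, col=5). Try each row:
  row 0: fits
  row 1: fits
  row 2: fits
  row 3: fits
  row 4: fits
  row 5: blocked -> lock at row 4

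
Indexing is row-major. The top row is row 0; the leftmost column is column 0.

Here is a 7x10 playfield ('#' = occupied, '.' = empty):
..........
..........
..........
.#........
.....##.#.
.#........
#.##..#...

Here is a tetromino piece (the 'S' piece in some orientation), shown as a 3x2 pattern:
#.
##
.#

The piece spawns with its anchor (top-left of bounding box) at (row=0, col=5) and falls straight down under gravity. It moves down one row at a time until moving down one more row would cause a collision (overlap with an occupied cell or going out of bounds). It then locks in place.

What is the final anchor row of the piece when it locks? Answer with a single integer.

Spawn at (row=0, col=5). Try each row:
  row 0: fits
  row 1: fits
  row 2: blocked -> lock at row 1

Answer: 1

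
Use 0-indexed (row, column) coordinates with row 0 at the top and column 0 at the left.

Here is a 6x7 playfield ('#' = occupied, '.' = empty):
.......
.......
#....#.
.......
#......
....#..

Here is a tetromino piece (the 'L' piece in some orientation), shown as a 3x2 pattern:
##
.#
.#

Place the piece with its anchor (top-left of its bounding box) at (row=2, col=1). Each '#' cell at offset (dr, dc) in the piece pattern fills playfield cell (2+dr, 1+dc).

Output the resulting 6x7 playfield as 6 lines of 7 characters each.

Answer: .......
.......
###..#.
..#....
#.#....
....#..

Derivation:
Fill (2+0,1+0) = (2,1)
Fill (2+0,1+1) = (2,2)
Fill (2+1,1+1) = (3,2)
Fill (2+2,1+1) = (4,2)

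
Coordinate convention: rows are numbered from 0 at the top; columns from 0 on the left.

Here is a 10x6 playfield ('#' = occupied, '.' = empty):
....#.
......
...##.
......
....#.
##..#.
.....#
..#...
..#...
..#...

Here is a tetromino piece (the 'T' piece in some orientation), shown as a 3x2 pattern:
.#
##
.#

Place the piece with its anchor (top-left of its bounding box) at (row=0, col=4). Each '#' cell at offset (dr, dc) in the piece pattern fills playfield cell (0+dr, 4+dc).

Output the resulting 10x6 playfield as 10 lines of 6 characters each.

Answer: ....##
....##
...###
......
....#.
##..#.
.....#
..#...
..#...
..#...

Derivation:
Fill (0+0,4+1) = (0,5)
Fill (0+1,4+0) = (1,4)
Fill (0+1,4+1) = (1,5)
Fill (0+2,4+1) = (2,5)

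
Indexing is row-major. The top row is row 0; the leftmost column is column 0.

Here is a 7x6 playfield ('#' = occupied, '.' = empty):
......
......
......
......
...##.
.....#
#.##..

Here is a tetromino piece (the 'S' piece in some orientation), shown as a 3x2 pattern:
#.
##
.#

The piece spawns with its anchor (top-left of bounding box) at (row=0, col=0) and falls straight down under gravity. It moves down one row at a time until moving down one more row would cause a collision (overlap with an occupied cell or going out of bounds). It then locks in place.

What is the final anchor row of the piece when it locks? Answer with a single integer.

Spawn at (row=0, col=0). Try each row:
  row 0: fits
  row 1: fits
  row 2: fits
  row 3: fits
  row 4: fits
  row 5: blocked -> lock at row 4

Answer: 4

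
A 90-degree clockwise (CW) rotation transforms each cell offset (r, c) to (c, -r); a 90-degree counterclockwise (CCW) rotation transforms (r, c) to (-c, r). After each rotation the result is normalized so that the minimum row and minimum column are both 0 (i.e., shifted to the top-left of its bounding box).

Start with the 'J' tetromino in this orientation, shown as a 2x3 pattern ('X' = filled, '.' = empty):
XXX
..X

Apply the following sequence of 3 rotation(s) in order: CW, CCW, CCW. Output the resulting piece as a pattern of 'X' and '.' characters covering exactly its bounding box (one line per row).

Start:
XXX
..X
After rotation 1 (CW):
.X
.X
XX
After rotation 2 (CCW):
XXX
..X
After rotation 3 (CCW):
XX
X.
X.

Answer: XX
X.
X.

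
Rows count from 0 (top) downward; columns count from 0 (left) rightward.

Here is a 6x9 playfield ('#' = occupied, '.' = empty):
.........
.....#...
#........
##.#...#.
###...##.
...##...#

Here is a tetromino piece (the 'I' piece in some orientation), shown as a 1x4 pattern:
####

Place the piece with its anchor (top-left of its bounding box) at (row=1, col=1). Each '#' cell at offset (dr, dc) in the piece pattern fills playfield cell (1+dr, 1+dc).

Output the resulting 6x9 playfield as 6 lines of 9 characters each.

Fill (1+0,1+0) = (1,1)
Fill (1+0,1+1) = (1,2)
Fill (1+0,1+2) = (1,3)
Fill (1+0,1+3) = (1,4)

Answer: .........
.#####...
#........
##.#...#.
###...##.
...##...#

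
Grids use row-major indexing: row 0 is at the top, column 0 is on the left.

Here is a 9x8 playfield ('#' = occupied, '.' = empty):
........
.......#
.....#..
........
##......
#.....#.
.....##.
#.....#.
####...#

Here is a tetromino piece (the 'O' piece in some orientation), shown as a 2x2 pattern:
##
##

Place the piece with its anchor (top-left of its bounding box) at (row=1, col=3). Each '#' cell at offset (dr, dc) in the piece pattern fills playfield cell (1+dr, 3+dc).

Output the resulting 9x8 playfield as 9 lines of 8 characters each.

Fill (1+0,3+0) = (1,3)
Fill (1+0,3+1) = (1,4)
Fill (1+1,3+0) = (2,3)
Fill (1+1,3+1) = (2,4)

Answer: ........
...##..#
...###..
........
##......
#.....#.
.....##.
#.....#.
####...#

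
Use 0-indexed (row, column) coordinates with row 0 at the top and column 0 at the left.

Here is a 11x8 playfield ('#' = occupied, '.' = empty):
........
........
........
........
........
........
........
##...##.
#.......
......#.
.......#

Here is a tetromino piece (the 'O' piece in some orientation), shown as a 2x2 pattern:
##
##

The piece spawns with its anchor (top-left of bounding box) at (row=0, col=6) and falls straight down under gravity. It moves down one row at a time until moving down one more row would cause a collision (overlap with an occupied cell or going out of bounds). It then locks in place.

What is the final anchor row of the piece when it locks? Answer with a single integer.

Spawn at (row=0, col=6). Try each row:
  row 0: fits
  row 1: fits
  row 2: fits
  row 3: fits
  row 4: fits
  row 5: fits
  row 6: blocked -> lock at row 5

Answer: 5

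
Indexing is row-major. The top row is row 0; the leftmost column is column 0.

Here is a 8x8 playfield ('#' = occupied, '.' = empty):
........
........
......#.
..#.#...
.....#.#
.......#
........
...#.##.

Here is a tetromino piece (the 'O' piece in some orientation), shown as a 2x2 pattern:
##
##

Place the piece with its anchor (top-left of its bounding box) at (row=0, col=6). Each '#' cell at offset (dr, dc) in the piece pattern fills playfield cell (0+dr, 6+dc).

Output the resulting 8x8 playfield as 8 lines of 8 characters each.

Fill (0+0,6+0) = (0,6)
Fill (0+0,6+1) = (0,7)
Fill (0+1,6+0) = (1,6)
Fill (0+1,6+1) = (1,7)

Answer: ......##
......##
......#.
..#.#...
.....#.#
.......#
........
...#.##.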